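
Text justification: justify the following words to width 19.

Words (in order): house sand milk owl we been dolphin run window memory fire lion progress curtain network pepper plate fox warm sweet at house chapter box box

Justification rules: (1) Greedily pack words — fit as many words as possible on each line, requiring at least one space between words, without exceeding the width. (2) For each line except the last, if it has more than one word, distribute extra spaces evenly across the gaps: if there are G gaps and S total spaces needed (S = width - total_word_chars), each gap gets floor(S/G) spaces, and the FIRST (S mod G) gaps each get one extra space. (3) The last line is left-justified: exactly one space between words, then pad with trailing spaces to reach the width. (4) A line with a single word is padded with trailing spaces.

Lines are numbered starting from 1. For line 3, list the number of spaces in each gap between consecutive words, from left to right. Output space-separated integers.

Line 1: ['house', 'sand', 'milk', 'owl'] (min_width=19, slack=0)
Line 2: ['we', 'been', 'dolphin', 'run'] (min_width=19, slack=0)
Line 3: ['window', 'memory', 'fire'] (min_width=18, slack=1)
Line 4: ['lion', 'progress'] (min_width=13, slack=6)
Line 5: ['curtain', 'network'] (min_width=15, slack=4)
Line 6: ['pepper', 'plate', 'fox'] (min_width=16, slack=3)
Line 7: ['warm', 'sweet', 'at', 'house'] (min_width=19, slack=0)
Line 8: ['chapter', 'box', 'box'] (min_width=15, slack=4)

Answer: 2 1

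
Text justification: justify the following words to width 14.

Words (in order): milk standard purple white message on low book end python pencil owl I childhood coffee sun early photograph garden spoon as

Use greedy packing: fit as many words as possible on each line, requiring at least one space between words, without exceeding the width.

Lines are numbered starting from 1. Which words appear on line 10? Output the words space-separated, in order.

Answer: photograph

Derivation:
Line 1: ['milk', 'standard'] (min_width=13, slack=1)
Line 2: ['purple', 'white'] (min_width=12, slack=2)
Line 3: ['message', 'on', 'low'] (min_width=14, slack=0)
Line 4: ['book', 'end'] (min_width=8, slack=6)
Line 5: ['python', 'pencil'] (min_width=13, slack=1)
Line 6: ['owl', 'I'] (min_width=5, slack=9)
Line 7: ['childhood'] (min_width=9, slack=5)
Line 8: ['coffee', 'sun'] (min_width=10, slack=4)
Line 9: ['early'] (min_width=5, slack=9)
Line 10: ['photograph'] (min_width=10, slack=4)
Line 11: ['garden', 'spoon'] (min_width=12, slack=2)
Line 12: ['as'] (min_width=2, slack=12)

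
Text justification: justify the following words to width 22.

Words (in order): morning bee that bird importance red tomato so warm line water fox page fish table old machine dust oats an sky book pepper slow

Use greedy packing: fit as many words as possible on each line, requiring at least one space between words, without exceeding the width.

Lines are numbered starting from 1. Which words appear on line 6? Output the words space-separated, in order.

Answer: sky book pepper slow

Derivation:
Line 1: ['morning', 'bee', 'that', 'bird'] (min_width=21, slack=1)
Line 2: ['importance', 'red', 'tomato'] (min_width=21, slack=1)
Line 3: ['so', 'warm', 'line', 'water', 'fox'] (min_width=22, slack=0)
Line 4: ['page', 'fish', 'table', 'old'] (min_width=19, slack=3)
Line 5: ['machine', 'dust', 'oats', 'an'] (min_width=20, slack=2)
Line 6: ['sky', 'book', 'pepper', 'slow'] (min_width=20, slack=2)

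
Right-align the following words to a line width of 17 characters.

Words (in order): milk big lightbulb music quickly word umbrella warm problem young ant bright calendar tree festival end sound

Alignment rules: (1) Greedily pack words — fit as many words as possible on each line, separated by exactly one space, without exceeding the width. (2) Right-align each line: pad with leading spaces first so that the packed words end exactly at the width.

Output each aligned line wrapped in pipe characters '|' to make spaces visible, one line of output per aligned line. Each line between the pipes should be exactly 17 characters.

Answer: |         milk big|
|  lightbulb music|
|     quickly word|
|    umbrella warm|
|problem young ant|
|  bright calendar|
|tree festival end|
|            sound|

Derivation:
Line 1: ['milk', 'big'] (min_width=8, slack=9)
Line 2: ['lightbulb', 'music'] (min_width=15, slack=2)
Line 3: ['quickly', 'word'] (min_width=12, slack=5)
Line 4: ['umbrella', 'warm'] (min_width=13, slack=4)
Line 5: ['problem', 'young', 'ant'] (min_width=17, slack=0)
Line 6: ['bright', 'calendar'] (min_width=15, slack=2)
Line 7: ['tree', 'festival', 'end'] (min_width=17, slack=0)
Line 8: ['sound'] (min_width=5, slack=12)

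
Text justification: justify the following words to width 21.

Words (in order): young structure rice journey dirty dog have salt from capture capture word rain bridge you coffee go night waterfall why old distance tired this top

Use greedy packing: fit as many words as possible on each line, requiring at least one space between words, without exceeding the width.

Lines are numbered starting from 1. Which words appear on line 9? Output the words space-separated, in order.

Line 1: ['young', 'structure', 'rice'] (min_width=20, slack=1)
Line 2: ['journey', 'dirty', 'dog'] (min_width=17, slack=4)
Line 3: ['have', 'salt', 'from'] (min_width=14, slack=7)
Line 4: ['capture', 'capture', 'word'] (min_width=20, slack=1)
Line 5: ['rain', 'bridge', 'you'] (min_width=15, slack=6)
Line 6: ['coffee', 'go', 'night'] (min_width=15, slack=6)
Line 7: ['waterfall', 'why', 'old'] (min_width=17, slack=4)
Line 8: ['distance', 'tired', 'this'] (min_width=19, slack=2)
Line 9: ['top'] (min_width=3, slack=18)

Answer: top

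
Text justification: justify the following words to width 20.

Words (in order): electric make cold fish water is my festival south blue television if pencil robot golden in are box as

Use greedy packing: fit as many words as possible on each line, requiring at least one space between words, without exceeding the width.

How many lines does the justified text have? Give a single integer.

Answer: 6

Derivation:
Line 1: ['electric', 'make', 'cold'] (min_width=18, slack=2)
Line 2: ['fish', 'water', 'is', 'my'] (min_width=16, slack=4)
Line 3: ['festival', 'south', 'blue'] (min_width=19, slack=1)
Line 4: ['television', 'if', 'pencil'] (min_width=20, slack=0)
Line 5: ['robot', 'golden', 'in', 'are'] (min_width=19, slack=1)
Line 6: ['box', 'as'] (min_width=6, slack=14)
Total lines: 6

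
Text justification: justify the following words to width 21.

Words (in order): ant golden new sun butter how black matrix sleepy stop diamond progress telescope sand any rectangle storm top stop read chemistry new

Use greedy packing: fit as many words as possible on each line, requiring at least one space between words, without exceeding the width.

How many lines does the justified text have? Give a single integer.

Line 1: ['ant', 'golden', 'new', 'sun'] (min_width=18, slack=3)
Line 2: ['butter', 'how', 'black'] (min_width=16, slack=5)
Line 3: ['matrix', 'sleepy', 'stop'] (min_width=18, slack=3)
Line 4: ['diamond', 'progress'] (min_width=16, slack=5)
Line 5: ['telescope', 'sand', 'any'] (min_width=18, slack=3)
Line 6: ['rectangle', 'storm', 'top'] (min_width=19, slack=2)
Line 7: ['stop', 'read', 'chemistry'] (min_width=19, slack=2)
Line 8: ['new'] (min_width=3, slack=18)
Total lines: 8

Answer: 8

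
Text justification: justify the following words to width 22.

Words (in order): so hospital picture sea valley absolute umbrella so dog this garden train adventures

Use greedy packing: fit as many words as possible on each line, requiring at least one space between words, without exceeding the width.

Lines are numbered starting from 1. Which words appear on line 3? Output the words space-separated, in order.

Line 1: ['so', 'hospital', 'picture'] (min_width=19, slack=3)
Line 2: ['sea', 'valley', 'absolute'] (min_width=19, slack=3)
Line 3: ['umbrella', 'so', 'dog', 'this'] (min_width=20, slack=2)
Line 4: ['garden', 'train'] (min_width=12, slack=10)
Line 5: ['adventures'] (min_width=10, slack=12)

Answer: umbrella so dog this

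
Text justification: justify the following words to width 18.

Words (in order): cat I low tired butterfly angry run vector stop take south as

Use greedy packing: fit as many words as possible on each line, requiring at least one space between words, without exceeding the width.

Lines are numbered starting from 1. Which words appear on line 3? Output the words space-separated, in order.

Line 1: ['cat', 'I', 'low', 'tired'] (min_width=15, slack=3)
Line 2: ['butterfly', 'angry'] (min_width=15, slack=3)
Line 3: ['run', 'vector', 'stop'] (min_width=15, slack=3)
Line 4: ['take', 'south', 'as'] (min_width=13, slack=5)

Answer: run vector stop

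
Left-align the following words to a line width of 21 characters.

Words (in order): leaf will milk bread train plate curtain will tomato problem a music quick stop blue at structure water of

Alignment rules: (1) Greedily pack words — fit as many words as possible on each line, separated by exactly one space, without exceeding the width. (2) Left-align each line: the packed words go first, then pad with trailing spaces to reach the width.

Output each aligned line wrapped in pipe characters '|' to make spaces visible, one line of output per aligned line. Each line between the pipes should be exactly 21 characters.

Line 1: ['leaf', 'will', 'milk', 'bread'] (min_width=20, slack=1)
Line 2: ['train', 'plate', 'curtain'] (min_width=19, slack=2)
Line 3: ['will', 'tomato', 'problem', 'a'] (min_width=21, slack=0)
Line 4: ['music', 'quick', 'stop', 'blue'] (min_width=21, slack=0)
Line 5: ['at', 'structure', 'water', 'of'] (min_width=21, slack=0)

Answer: |leaf will milk bread |
|train plate curtain  |
|will tomato problem a|
|music quick stop blue|
|at structure water of|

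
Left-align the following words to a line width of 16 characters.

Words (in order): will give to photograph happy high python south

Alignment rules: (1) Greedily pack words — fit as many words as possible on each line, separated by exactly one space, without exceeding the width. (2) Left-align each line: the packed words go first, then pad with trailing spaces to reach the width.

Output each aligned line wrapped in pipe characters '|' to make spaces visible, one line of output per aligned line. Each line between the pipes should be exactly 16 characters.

Line 1: ['will', 'give', 'to'] (min_width=12, slack=4)
Line 2: ['photograph', 'happy'] (min_width=16, slack=0)
Line 3: ['high', 'python'] (min_width=11, slack=5)
Line 4: ['south'] (min_width=5, slack=11)

Answer: |will give to    |
|photograph happy|
|high python     |
|south           |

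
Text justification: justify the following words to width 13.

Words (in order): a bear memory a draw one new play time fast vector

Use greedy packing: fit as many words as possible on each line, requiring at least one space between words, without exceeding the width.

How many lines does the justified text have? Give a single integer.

Line 1: ['a', 'bear', 'memory'] (min_width=13, slack=0)
Line 2: ['a', 'draw', 'one'] (min_width=10, slack=3)
Line 3: ['new', 'play', 'time'] (min_width=13, slack=0)
Line 4: ['fast', 'vector'] (min_width=11, slack=2)
Total lines: 4

Answer: 4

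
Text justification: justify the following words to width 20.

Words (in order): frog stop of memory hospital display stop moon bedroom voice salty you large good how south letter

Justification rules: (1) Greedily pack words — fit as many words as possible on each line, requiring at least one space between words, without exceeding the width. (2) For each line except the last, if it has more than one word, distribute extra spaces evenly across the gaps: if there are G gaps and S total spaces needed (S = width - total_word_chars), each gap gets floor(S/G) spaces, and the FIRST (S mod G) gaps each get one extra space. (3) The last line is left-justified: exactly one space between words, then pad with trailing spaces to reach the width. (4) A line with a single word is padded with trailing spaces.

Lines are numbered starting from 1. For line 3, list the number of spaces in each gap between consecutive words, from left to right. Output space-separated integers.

Line 1: ['frog', 'stop', 'of', 'memory'] (min_width=19, slack=1)
Line 2: ['hospital', 'display'] (min_width=16, slack=4)
Line 3: ['stop', 'moon', 'bedroom'] (min_width=17, slack=3)
Line 4: ['voice', 'salty', 'you'] (min_width=15, slack=5)
Line 5: ['large', 'good', 'how', 'south'] (min_width=20, slack=0)
Line 6: ['letter'] (min_width=6, slack=14)

Answer: 3 2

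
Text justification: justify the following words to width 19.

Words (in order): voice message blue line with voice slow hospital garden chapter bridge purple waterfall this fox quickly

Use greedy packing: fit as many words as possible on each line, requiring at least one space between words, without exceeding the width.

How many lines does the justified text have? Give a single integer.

Line 1: ['voice', 'message', 'blue'] (min_width=18, slack=1)
Line 2: ['line', 'with', 'voice'] (min_width=15, slack=4)
Line 3: ['slow', 'hospital'] (min_width=13, slack=6)
Line 4: ['garden', 'chapter'] (min_width=14, slack=5)
Line 5: ['bridge', 'purple'] (min_width=13, slack=6)
Line 6: ['waterfall', 'this', 'fox'] (min_width=18, slack=1)
Line 7: ['quickly'] (min_width=7, slack=12)
Total lines: 7

Answer: 7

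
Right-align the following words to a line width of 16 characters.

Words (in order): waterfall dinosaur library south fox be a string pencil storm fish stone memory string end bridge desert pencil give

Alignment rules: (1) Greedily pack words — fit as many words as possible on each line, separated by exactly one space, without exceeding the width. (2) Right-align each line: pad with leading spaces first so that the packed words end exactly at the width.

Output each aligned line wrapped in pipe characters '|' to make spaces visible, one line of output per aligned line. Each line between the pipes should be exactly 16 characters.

Line 1: ['waterfall'] (min_width=9, slack=7)
Line 2: ['dinosaur', 'library'] (min_width=16, slack=0)
Line 3: ['south', 'fox', 'be', 'a'] (min_width=14, slack=2)
Line 4: ['string', 'pencil'] (min_width=13, slack=3)
Line 5: ['storm', 'fish', 'stone'] (min_width=16, slack=0)
Line 6: ['memory', 'string'] (min_width=13, slack=3)
Line 7: ['end', 'bridge'] (min_width=10, slack=6)
Line 8: ['desert', 'pencil'] (min_width=13, slack=3)
Line 9: ['give'] (min_width=4, slack=12)

Answer: |       waterfall|
|dinosaur library|
|  south fox be a|
|   string pencil|
|storm fish stone|
|   memory string|
|      end bridge|
|   desert pencil|
|            give|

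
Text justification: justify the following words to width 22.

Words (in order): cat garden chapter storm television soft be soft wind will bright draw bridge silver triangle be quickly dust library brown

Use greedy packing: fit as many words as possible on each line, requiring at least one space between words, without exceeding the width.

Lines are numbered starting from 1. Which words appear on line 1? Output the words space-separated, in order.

Line 1: ['cat', 'garden', 'chapter'] (min_width=18, slack=4)
Line 2: ['storm', 'television', 'soft'] (min_width=21, slack=1)
Line 3: ['be', 'soft', 'wind', 'will'] (min_width=17, slack=5)
Line 4: ['bright', 'draw', 'bridge'] (min_width=18, slack=4)
Line 5: ['silver', 'triangle', 'be'] (min_width=18, slack=4)
Line 6: ['quickly', 'dust', 'library'] (min_width=20, slack=2)
Line 7: ['brown'] (min_width=5, slack=17)

Answer: cat garden chapter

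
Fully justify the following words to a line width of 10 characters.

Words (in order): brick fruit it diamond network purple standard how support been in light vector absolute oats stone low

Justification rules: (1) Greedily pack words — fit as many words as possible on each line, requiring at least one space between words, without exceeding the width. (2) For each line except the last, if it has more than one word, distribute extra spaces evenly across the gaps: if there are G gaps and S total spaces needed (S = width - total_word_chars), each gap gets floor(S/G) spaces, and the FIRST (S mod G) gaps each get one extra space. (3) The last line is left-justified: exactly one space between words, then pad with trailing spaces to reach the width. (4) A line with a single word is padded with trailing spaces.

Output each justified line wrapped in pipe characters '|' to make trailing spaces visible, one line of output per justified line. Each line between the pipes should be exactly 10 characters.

Answer: |brick     |
|fruit   it|
|diamond   |
|network   |
|purple    |
|standard  |
|how       |
|support   |
|been    in|
|light     |
|vector    |
|absolute  |
|oats stone|
|low       |

Derivation:
Line 1: ['brick'] (min_width=5, slack=5)
Line 2: ['fruit', 'it'] (min_width=8, slack=2)
Line 3: ['diamond'] (min_width=7, slack=3)
Line 4: ['network'] (min_width=7, slack=3)
Line 5: ['purple'] (min_width=6, slack=4)
Line 6: ['standard'] (min_width=8, slack=2)
Line 7: ['how'] (min_width=3, slack=7)
Line 8: ['support'] (min_width=7, slack=3)
Line 9: ['been', 'in'] (min_width=7, slack=3)
Line 10: ['light'] (min_width=5, slack=5)
Line 11: ['vector'] (min_width=6, slack=4)
Line 12: ['absolute'] (min_width=8, slack=2)
Line 13: ['oats', 'stone'] (min_width=10, slack=0)
Line 14: ['low'] (min_width=3, slack=7)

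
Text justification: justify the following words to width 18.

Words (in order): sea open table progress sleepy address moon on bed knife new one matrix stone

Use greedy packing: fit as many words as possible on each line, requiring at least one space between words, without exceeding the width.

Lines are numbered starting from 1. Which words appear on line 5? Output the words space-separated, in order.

Answer: matrix stone

Derivation:
Line 1: ['sea', 'open', 'table'] (min_width=14, slack=4)
Line 2: ['progress', 'sleepy'] (min_width=15, slack=3)
Line 3: ['address', 'moon', 'on'] (min_width=15, slack=3)
Line 4: ['bed', 'knife', 'new', 'one'] (min_width=17, slack=1)
Line 5: ['matrix', 'stone'] (min_width=12, slack=6)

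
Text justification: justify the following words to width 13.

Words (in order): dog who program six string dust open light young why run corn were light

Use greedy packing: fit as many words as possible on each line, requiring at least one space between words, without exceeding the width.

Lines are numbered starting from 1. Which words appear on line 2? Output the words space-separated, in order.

Line 1: ['dog', 'who'] (min_width=7, slack=6)
Line 2: ['program', 'six'] (min_width=11, slack=2)
Line 3: ['string', 'dust'] (min_width=11, slack=2)
Line 4: ['open', 'light'] (min_width=10, slack=3)
Line 5: ['young', 'why', 'run'] (min_width=13, slack=0)
Line 6: ['corn', 'were'] (min_width=9, slack=4)
Line 7: ['light'] (min_width=5, slack=8)

Answer: program six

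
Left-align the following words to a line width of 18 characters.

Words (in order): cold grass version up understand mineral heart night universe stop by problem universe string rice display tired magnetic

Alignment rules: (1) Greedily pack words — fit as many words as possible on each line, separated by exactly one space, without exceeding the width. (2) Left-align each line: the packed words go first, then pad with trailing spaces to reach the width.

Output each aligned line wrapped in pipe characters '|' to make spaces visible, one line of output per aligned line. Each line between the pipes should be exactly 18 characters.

Line 1: ['cold', 'grass', 'version'] (min_width=18, slack=0)
Line 2: ['up', 'understand'] (min_width=13, slack=5)
Line 3: ['mineral', 'heart'] (min_width=13, slack=5)
Line 4: ['night', 'universe'] (min_width=14, slack=4)
Line 5: ['stop', 'by', 'problem'] (min_width=15, slack=3)
Line 6: ['universe', 'string'] (min_width=15, slack=3)
Line 7: ['rice', 'display', 'tired'] (min_width=18, slack=0)
Line 8: ['magnetic'] (min_width=8, slack=10)

Answer: |cold grass version|
|up understand     |
|mineral heart     |
|night universe    |
|stop by problem   |
|universe string   |
|rice display tired|
|magnetic          |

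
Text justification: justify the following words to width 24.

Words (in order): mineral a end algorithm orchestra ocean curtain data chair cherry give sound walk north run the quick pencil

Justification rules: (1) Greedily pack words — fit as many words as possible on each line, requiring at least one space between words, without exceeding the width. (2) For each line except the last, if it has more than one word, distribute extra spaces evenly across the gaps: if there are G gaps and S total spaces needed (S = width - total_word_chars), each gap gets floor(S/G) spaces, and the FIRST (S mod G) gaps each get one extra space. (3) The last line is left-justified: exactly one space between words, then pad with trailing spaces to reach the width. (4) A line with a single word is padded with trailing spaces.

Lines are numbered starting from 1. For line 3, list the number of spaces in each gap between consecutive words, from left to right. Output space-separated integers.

Line 1: ['mineral', 'a', 'end', 'algorithm'] (min_width=23, slack=1)
Line 2: ['orchestra', 'ocean', 'curtain'] (min_width=23, slack=1)
Line 3: ['data', 'chair', 'cherry', 'give'] (min_width=22, slack=2)
Line 4: ['sound', 'walk', 'north', 'run', 'the'] (min_width=24, slack=0)
Line 5: ['quick', 'pencil'] (min_width=12, slack=12)

Answer: 2 2 1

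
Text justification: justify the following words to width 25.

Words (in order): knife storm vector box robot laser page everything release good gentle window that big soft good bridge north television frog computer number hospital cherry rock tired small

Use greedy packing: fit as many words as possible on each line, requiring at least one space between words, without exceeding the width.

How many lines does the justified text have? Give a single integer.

Answer: 8

Derivation:
Line 1: ['knife', 'storm', 'vector', 'box'] (min_width=22, slack=3)
Line 2: ['robot', 'laser', 'page'] (min_width=16, slack=9)
Line 3: ['everything', 'release', 'good'] (min_width=23, slack=2)
Line 4: ['gentle', 'window', 'that', 'big'] (min_width=22, slack=3)
Line 5: ['soft', 'good', 'bridge', 'north'] (min_width=22, slack=3)
Line 6: ['television', 'frog', 'computer'] (min_width=24, slack=1)
Line 7: ['number', 'hospital', 'cherry'] (min_width=22, slack=3)
Line 8: ['rock', 'tired', 'small'] (min_width=16, slack=9)
Total lines: 8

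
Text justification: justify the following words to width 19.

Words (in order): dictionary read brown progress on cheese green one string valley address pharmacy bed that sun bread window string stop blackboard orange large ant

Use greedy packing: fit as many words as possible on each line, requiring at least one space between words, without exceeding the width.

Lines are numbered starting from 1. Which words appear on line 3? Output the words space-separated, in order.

Line 1: ['dictionary', 'read'] (min_width=15, slack=4)
Line 2: ['brown', 'progress', 'on'] (min_width=17, slack=2)
Line 3: ['cheese', 'green', 'one'] (min_width=16, slack=3)
Line 4: ['string', 'valley'] (min_width=13, slack=6)
Line 5: ['address', 'pharmacy'] (min_width=16, slack=3)
Line 6: ['bed', 'that', 'sun', 'bread'] (min_width=18, slack=1)
Line 7: ['window', 'string', 'stop'] (min_width=18, slack=1)
Line 8: ['blackboard', 'orange'] (min_width=17, slack=2)
Line 9: ['large', 'ant'] (min_width=9, slack=10)

Answer: cheese green one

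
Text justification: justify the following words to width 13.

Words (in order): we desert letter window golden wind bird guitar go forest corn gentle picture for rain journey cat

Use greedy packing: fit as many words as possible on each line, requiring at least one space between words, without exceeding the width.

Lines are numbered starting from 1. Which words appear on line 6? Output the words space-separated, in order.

Answer: corn gentle

Derivation:
Line 1: ['we', 'desert'] (min_width=9, slack=4)
Line 2: ['letter', 'window'] (min_width=13, slack=0)
Line 3: ['golden', 'wind'] (min_width=11, slack=2)
Line 4: ['bird', 'guitar'] (min_width=11, slack=2)
Line 5: ['go', 'forest'] (min_width=9, slack=4)
Line 6: ['corn', 'gentle'] (min_width=11, slack=2)
Line 7: ['picture', 'for'] (min_width=11, slack=2)
Line 8: ['rain', 'journey'] (min_width=12, slack=1)
Line 9: ['cat'] (min_width=3, slack=10)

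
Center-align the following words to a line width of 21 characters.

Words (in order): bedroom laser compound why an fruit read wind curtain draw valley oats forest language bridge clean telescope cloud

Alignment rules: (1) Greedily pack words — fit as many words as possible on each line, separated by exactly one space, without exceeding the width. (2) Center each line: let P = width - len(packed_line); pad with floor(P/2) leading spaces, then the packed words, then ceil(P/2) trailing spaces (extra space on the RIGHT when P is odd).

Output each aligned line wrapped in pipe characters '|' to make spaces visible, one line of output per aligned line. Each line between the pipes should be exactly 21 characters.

Answer: |    bedroom laser    |
|compound why an fruit|
|  read wind curtain  |
|  draw valley oats   |
|   forest language   |
|    bridge clean     |
|   telescope cloud   |

Derivation:
Line 1: ['bedroom', 'laser'] (min_width=13, slack=8)
Line 2: ['compound', 'why', 'an', 'fruit'] (min_width=21, slack=0)
Line 3: ['read', 'wind', 'curtain'] (min_width=17, slack=4)
Line 4: ['draw', 'valley', 'oats'] (min_width=16, slack=5)
Line 5: ['forest', 'language'] (min_width=15, slack=6)
Line 6: ['bridge', 'clean'] (min_width=12, slack=9)
Line 7: ['telescope', 'cloud'] (min_width=15, slack=6)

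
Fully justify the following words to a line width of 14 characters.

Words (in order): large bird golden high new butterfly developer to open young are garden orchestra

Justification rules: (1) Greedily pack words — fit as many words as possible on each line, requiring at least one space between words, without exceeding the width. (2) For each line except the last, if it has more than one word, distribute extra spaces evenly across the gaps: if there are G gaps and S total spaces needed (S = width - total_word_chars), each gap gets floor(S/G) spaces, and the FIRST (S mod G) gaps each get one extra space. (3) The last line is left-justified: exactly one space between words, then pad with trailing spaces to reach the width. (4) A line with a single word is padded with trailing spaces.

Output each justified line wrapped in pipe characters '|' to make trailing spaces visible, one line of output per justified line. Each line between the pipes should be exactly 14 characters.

Line 1: ['large', 'bird'] (min_width=10, slack=4)
Line 2: ['golden', 'high'] (min_width=11, slack=3)
Line 3: ['new', 'butterfly'] (min_width=13, slack=1)
Line 4: ['developer', 'to'] (min_width=12, slack=2)
Line 5: ['open', 'young', 'are'] (min_width=14, slack=0)
Line 6: ['garden'] (min_width=6, slack=8)
Line 7: ['orchestra'] (min_width=9, slack=5)

Answer: |large     bird|
|golden    high|
|new  butterfly|
|developer   to|
|open young are|
|garden        |
|orchestra     |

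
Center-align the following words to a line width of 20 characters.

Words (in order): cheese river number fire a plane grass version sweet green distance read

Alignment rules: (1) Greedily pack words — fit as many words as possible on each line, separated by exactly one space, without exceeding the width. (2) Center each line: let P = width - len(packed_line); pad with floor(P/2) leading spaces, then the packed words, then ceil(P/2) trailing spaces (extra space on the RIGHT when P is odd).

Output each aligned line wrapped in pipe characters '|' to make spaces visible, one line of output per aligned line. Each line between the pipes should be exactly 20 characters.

Answer: |cheese river number |
| fire a plane grass |
|version sweet green |
|   distance read    |

Derivation:
Line 1: ['cheese', 'river', 'number'] (min_width=19, slack=1)
Line 2: ['fire', 'a', 'plane', 'grass'] (min_width=18, slack=2)
Line 3: ['version', 'sweet', 'green'] (min_width=19, slack=1)
Line 4: ['distance', 'read'] (min_width=13, slack=7)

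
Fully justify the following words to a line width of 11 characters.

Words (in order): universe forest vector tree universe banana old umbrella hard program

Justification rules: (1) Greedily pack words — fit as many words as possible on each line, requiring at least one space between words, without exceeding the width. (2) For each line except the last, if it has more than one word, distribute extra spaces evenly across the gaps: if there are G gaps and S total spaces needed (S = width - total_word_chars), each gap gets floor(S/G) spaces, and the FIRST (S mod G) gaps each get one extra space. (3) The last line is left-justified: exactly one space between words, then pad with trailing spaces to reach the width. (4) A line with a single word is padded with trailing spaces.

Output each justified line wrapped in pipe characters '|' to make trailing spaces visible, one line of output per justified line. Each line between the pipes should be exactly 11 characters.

Answer: |universe   |
|forest     |
|vector tree|
|universe   |
|banana  old|
|umbrella   |
|hard       |
|program    |

Derivation:
Line 1: ['universe'] (min_width=8, slack=3)
Line 2: ['forest'] (min_width=6, slack=5)
Line 3: ['vector', 'tree'] (min_width=11, slack=0)
Line 4: ['universe'] (min_width=8, slack=3)
Line 5: ['banana', 'old'] (min_width=10, slack=1)
Line 6: ['umbrella'] (min_width=8, slack=3)
Line 7: ['hard'] (min_width=4, slack=7)
Line 8: ['program'] (min_width=7, slack=4)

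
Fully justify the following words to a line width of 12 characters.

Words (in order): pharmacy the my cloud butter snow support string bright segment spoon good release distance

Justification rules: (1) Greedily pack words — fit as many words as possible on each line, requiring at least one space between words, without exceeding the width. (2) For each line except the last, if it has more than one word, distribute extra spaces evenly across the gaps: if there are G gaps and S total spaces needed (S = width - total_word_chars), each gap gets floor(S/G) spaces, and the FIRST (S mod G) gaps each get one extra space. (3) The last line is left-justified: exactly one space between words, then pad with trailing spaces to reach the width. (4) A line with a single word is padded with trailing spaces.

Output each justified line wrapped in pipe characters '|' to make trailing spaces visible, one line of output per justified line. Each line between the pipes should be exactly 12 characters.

Line 1: ['pharmacy', 'the'] (min_width=12, slack=0)
Line 2: ['my', 'cloud'] (min_width=8, slack=4)
Line 3: ['butter', 'snow'] (min_width=11, slack=1)
Line 4: ['support'] (min_width=7, slack=5)
Line 5: ['string'] (min_width=6, slack=6)
Line 6: ['bright'] (min_width=6, slack=6)
Line 7: ['segment'] (min_width=7, slack=5)
Line 8: ['spoon', 'good'] (min_width=10, slack=2)
Line 9: ['release'] (min_width=7, slack=5)
Line 10: ['distance'] (min_width=8, slack=4)

Answer: |pharmacy the|
|my     cloud|
|butter  snow|
|support     |
|string      |
|bright      |
|segment     |
|spoon   good|
|release     |
|distance    |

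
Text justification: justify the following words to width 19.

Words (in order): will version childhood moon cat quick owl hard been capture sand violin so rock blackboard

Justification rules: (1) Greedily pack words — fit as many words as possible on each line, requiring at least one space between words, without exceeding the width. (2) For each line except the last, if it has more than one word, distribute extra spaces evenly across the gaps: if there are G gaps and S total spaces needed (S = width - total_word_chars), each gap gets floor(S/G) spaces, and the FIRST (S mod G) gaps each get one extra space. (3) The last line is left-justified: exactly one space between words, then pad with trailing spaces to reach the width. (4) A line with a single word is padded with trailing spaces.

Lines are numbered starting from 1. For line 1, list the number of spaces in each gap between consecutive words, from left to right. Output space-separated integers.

Line 1: ['will', 'version'] (min_width=12, slack=7)
Line 2: ['childhood', 'moon', 'cat'] (min_width=18, slack=1)
Line 3: ['quick', 'owl', 'hard', 'been'] (min_width=19, slack=0)
Line 4: ['capture', 'sand', 'violin'] (min_width=19, slack=0)
Line 5: ['so', 'rock', 'blackboard'] (min_width=18, slack=1)

Answer: 8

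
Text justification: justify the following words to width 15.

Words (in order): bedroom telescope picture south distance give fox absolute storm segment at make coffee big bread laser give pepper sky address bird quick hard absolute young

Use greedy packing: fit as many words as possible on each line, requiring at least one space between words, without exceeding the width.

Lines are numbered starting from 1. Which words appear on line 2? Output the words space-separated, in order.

Line 1: ['bedroom'] (min_width=7, slack=8)
Line 2: ['telescope'] (min_width=9, slack=6)
Line 3: ['picture', 'south'] (min_width=13, slack=2)
Line 4: ['distance', 'give'] (min_width=13, slack=2)
Line 5: ['fox', 'absolute'] (min_width=12, slack=3)
Line 6: ['storm', 'segment'] (min_width=13, slack=2)
Line 7: ['at', 'make', 'coffee'] (min_width=14, slack=1)
Line 8: ['big', 'bread', 'laser'] (min_width=15, slack=0)
Line 9: ['give', 'pepper', 'sky'] (min_width=15, slack=0)
Line 10: ['address', 'bird'] (min_width=12, slack=3)
Line 11: ['quick', 'hard'] (min_width=10, slack=5)
Line 12: ['absolute', 'young'] (min_width=14, slack=1)

Answer: telescope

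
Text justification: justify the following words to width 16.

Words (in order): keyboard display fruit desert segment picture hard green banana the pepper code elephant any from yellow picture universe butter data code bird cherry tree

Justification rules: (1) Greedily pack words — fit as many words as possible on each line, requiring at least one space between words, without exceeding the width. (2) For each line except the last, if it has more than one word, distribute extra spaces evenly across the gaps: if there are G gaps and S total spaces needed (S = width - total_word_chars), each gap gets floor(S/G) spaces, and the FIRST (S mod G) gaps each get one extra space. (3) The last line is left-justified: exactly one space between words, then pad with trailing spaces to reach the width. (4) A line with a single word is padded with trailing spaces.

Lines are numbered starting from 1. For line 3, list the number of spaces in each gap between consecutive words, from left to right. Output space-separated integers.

Line 1: ['keyboard', 'display'] (min_width=16, slack=0)
Line 2: ['fruit', 'desert'] (min_width=12, slack=4)
Line 3: ['segment', 'picture'] (min_width=15, slack=1)
Line 4: ['hard', 'green'] (min_width=10, slack=6)
Line 5: ['banana', 'the'] (min_width=10, slack=6)
Line 6: ['pepper', 'code'] (min_width=11, slack=5)
Line 7: ['elephant', 'any'] (min_width=12, slack=4)
Line 8: ['from', 'yellow'] (min_width=11, slack=5)
Line 9: ['picture', 'universe'] (min_width=16, slack=0)
Line 10: ['butter', 'data', 'code'] (min_width=16, slack=0)
Line 11: ['bird', 'cherry', 'tree'] (min_width=16, slack=0)

Answer: 2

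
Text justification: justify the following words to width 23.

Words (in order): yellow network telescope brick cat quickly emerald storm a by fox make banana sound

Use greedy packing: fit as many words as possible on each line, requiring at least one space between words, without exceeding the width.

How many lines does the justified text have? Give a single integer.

Answer: 5

Derivation:
Line 1: ['yellow', 'network'] (min_width=14, slack=9)
Line 2: ['telescope', 'brick', 'cat'] (min_width=19, slack=4)
Line 3: ['quickly', 'emerald', 'storm', 'a'] (min_width=23, slack=0)
Line 4: ['by', 'fox', 'make', 'banana'] (min_width=18, slack=5)
Line 5: ['sound'] (min_width=5, slack=18)
Total lines: 5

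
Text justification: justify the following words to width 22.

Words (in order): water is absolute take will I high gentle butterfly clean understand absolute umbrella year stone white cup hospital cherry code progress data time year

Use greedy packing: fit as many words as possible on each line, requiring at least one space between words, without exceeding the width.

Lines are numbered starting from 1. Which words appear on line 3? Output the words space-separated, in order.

Line 1: ['water', 'is', 'absolute', 'take'] (min_width=22, slack=0)
Line 2: ['will', 'I', 'high', 'gentle'] (min_width=18, slack=4)
Line 3: ['butterfly', 'clean'] (min_width=15, slack=7)
Line 4: ['understand', 'absolute'] (min_width=19, slack=3)
Line 5: ['umbrella', 'year', 'stone'] (min_width=19, slack=3)
Line 6: ['white', 'cup', 'hospital'] (min_width=18, slack=4)
Line 7: ['cherry', 'code', 'progress'] (min_width=20, slack=2)
Line 8: ['data', 'time', 'year'] (min_width=14, slack=8)

Answer: butterfly clean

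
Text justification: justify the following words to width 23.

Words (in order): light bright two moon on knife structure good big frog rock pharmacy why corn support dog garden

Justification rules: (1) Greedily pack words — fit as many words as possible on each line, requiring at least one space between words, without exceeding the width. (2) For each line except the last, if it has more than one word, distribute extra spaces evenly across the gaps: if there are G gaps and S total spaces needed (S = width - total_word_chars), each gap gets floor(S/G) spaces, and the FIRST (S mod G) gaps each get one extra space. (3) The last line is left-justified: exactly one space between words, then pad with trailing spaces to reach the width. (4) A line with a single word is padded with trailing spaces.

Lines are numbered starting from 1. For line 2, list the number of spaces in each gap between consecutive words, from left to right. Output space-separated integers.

Answer: 1 1 1

Derivation:
Line 1: ['light', 'bright', 'two', 'moon'] (min_width=21, slack=2)
Line 2: ['on', 'knife', 'structure', 'good'] (min_width=23, slack=0)
Line 3: ['big', 'frog', 'rock', 'pharmacy'] (min_width=22, slack=1)
Line 4: ['why', 'corn', 'support', 'dog'] (min_width=20, slack=3)
Line 5: ['garden'] (min_width=6, slack=17)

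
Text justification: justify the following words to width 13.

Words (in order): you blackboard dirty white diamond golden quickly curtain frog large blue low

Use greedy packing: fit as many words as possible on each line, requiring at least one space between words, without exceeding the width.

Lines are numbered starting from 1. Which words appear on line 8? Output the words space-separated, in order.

Answer: large blue

Derivation:
Line 1: ['you'] (min_width=3, slack=10)
Line 2: ['blackboard'] (min_width=10, slack=3)
Line 3: ['dirty', 'white'] (min_width=11, slack=2)
Line 4: ['diamond'] (min_width=7, slack=6)
Line 5: ['golden'] (min_width=6, slack=7)
Line 6: ['quickly'] (min_width=7, slack=6)
Line 7: ['curtain', 'frog'] (min_width=12, slack=1)
Line 8: ['large', 'blue'] (min_width=10, slack=3)
Line 9: ['low'] (min_width=3, slack=10)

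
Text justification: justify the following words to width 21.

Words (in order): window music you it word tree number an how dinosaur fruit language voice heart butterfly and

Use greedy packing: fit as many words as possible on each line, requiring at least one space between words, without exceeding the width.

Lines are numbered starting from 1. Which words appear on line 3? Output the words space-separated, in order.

Answer: how dinosaur fruit

Derivation:
Line 1: ['window', 'music', 'you', 'it'] (min_width=19, slack=2)
Line 2: ['word', 'tree', 'number', 'an'] (min_width=19, slack=2)
Line 3: ['how', 'dinosaur', 'fruit'] (min_width=18, slack=3)
Line 4: ['language', 'voice', 'heart'] (min_width=20, slack=1)
Line 5: ['butterfly', 'and'] (min_width=13, slack=8)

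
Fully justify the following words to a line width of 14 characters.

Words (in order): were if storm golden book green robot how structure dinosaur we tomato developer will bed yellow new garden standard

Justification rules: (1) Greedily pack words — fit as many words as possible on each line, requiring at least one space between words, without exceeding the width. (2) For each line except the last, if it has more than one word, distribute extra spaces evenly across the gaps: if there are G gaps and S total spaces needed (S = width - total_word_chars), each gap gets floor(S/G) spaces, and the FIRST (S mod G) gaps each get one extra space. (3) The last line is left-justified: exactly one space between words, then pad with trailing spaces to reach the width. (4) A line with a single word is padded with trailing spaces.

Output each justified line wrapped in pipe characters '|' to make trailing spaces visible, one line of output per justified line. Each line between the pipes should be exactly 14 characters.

Line 1: ['were', 'if', 'storm'] (min_width=13, slack=1)
Line 2: ['golden', 'book'] (min_width=11, slack=3)
Line 3: ['green', 'robot'] (min_width=11, slack=3)
Line 4: ['how', 'structure'] (min_width=13, slack=1)
Line 5: ['dinosaur', 'we'] (min_width=11, slack=3)
Line 6: ['tomato'] (min_width=6, slack=8)
Line 7: ['developer', 'will'] (min_width=14, slack=0)
Line 8: ['bed', 'yellow', 'new'] (min_width=14, slack=0)
Line 9: ['garden'] (min_width=6, slack=8)
Line 10: ['standard'] (min_width=8, slack=6)

Answer: |were  if storm|
|golden    book|
|green    robot|
|how  structure|
|dinosaur    we|
|tomato        |
|developer will|
|bed yellow new|
|garden        |
|standard      |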